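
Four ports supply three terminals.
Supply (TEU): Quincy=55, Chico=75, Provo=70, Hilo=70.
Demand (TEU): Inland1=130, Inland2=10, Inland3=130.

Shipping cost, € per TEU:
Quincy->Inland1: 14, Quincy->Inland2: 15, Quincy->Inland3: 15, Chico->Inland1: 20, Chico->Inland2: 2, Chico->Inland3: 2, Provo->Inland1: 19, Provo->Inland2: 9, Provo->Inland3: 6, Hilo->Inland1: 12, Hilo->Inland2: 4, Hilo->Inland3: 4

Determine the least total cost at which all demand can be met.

An optimal shipping plan:
  Quincy to Inland1: 55 TEU
  Chico to Inland2: 10 TEU
  Chico to Inland3: 65 TEU
  Provo to Inland1: 5 TEU
  Provo to Inland3: 65 TEU
  Hilo to Inland1: 70 TEU
Total cost = €2245.

2245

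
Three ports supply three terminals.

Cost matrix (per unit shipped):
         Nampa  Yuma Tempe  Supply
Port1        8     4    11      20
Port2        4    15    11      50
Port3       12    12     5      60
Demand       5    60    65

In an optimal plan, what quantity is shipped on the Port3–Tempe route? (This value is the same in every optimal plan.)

60

The minimum-cost plan:
  Port1–Yuma: 20 × 4 = 80
  Port2–Nampa: 5 × 4 = 20
  Port2–Yuma: 40 × 15 = 600
  Port2–Tempe: 5 × 11 = 55
  Port3–Tempe: 60 × 5 = 300
Total cost = 1055.
So Port3→Tempe carries 60 TEU.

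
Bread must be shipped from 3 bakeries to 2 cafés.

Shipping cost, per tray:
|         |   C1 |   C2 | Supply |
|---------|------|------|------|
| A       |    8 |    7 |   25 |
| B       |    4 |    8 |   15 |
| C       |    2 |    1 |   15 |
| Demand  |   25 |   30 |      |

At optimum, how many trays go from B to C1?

Solving gives:
  A->C1: 10 trays
  A->C2: 15 trays
  B->C1: 15 trays
  C->C2: 15 trays
Total cost = 260.
So B→C1 carries 15 trays.

15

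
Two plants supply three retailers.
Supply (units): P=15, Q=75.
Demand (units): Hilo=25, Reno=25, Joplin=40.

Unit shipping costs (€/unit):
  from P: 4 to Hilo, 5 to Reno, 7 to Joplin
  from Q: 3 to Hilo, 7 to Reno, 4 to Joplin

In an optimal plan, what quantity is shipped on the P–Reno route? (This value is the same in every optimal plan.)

Optimal shipments:
  P→Reno: 15 × €5 = €75
  Q→Hilo: 25 × €3 = €75
  Q→Reno: 10 × €7 = €70
  Q→Joplin: 40 × €4 = €160
Total cost = €380.
So P→Reno carries 15 units.

15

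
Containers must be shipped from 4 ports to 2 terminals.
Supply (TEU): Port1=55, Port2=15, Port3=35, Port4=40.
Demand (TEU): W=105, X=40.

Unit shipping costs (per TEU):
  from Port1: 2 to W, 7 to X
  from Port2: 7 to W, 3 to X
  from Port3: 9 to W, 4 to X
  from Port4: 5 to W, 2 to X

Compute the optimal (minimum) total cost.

535

A cheapest plan:
  Port1 to W: 55 × 2 = 110
  Port2 to W: 10 × 7 = 70
  Port2 to X: 5 × 3 = 15
  Port3 to X: 35 × 4 = 140
  Port4 to W: 40 × 5 = 200
Total = 110 + 70 + 15 + 140 + 200 = 535.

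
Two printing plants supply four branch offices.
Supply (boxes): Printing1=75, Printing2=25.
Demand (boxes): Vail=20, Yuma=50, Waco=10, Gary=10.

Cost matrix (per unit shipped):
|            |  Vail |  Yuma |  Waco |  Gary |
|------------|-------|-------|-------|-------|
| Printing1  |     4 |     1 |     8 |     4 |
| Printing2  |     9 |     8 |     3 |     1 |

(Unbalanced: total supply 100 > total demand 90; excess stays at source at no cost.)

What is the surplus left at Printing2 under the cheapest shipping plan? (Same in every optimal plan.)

Minimum-cost shipments:
  Printing1–Vail: 20 × 4 = 80
  Printing1–Yuma: 50 × 1 = 50
  Printing2–Waco: 10 × 3 = 30
  Printing2–Gary: 10 × 1 = 10
Total cost = 170.
Printing2 ships 20 of its 25, leaving 5.

5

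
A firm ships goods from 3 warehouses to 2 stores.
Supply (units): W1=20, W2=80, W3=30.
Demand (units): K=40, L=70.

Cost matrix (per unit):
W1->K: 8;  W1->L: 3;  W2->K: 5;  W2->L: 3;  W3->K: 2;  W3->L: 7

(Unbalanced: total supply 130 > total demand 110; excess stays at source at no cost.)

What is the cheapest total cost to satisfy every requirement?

320

One minimum-cost allocation:
  W1→L: 20 × 3 = 60
  W2→K: 10 × 5 = 50
  W2→L: 50 × 3 = 150
  W3→K: 30 × 2 = 60
Total = 60 + 50 + 150 + 60 = 320.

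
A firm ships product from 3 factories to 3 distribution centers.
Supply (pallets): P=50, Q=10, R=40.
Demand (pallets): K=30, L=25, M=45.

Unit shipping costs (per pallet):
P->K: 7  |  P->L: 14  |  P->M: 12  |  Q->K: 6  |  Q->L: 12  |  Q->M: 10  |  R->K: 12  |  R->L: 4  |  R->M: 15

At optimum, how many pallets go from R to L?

25

Optimal shipments:
  P to K: 30 × 7 = 210
  P to M: 20 × 12 = 240
  Q to M: 10 × 10 = 100
  R to L: 25 × 4 = 100
  R to M: 15 × 15 = 225
Total cost = 875.
So R→L carries 25 pallets.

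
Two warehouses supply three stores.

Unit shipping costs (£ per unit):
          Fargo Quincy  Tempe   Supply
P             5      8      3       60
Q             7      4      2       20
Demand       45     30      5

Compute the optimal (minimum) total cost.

400

One minimum-cost allocation:
  P–Fargo: 45 × £5 = £225
  P–Quincy: 10 × £8 = £80
  P–Tempe: 5 × £3 = £15
  Q–Quincy: 20 × £4 = £80
Total = 225 + 80 + 15 + 80 = £400.
(Supply check: P ships 60; Q ships 20.)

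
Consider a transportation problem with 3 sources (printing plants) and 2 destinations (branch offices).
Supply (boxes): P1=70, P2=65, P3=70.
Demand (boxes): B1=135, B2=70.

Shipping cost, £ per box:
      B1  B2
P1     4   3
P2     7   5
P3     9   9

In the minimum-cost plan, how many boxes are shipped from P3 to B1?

70

Optimal shipments:
  P1->B1: 65 boxes
  P1->B2: 5 boxes
  P2->B2: 65 boxes
  P3->B1: 70 boxes
Total cost = £1230.
So P3→B1 carries 70 boxes.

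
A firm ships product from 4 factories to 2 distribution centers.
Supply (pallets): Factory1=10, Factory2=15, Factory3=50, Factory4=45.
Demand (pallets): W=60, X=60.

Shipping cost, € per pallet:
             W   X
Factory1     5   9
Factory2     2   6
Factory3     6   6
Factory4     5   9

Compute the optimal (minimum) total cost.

645

One minimum-cost allocation:
  Factory1→W: 10 × €5 = €50
  Factory2→W: 15 × €2 = €30
  Factory3→X: 50 × €6 = €300
  Factory4→W: 35 × €5 = €175
  Factory4→X: 10 × €9 = €90
Total = 50 + 30 + 300 + 175 + 90 = €645.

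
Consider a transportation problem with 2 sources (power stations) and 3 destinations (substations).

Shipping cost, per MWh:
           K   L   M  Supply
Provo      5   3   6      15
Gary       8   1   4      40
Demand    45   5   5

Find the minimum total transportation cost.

Optimal allocation:
  Provo->K: 15 × 5 = 75
  Gary->K: 30 × 8 = 240
  Gary->L: 5 × 1 = 5
  Gary->M: 5 × 4 = 20
Total = 75 + 240 + 5 + 20 = 340.
(Supply check: Provo ships 15; Gary ships 40.)

340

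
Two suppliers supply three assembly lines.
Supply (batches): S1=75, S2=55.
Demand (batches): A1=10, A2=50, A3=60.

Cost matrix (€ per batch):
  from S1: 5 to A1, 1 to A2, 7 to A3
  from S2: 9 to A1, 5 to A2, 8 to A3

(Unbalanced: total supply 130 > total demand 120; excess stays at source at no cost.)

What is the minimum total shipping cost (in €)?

565

An optimal shipping plan:
  S1->A1: 10 × €5 = €50
  S1->A2: 50 × €1 = €50
  S1->A3: 15 × €7 = €105
  S2->A3: 45 × €8 = €360
Total = 50 + 50 + 105 + 360 = €565.
(Supply check: S1 ships 75; S2 ships 45.)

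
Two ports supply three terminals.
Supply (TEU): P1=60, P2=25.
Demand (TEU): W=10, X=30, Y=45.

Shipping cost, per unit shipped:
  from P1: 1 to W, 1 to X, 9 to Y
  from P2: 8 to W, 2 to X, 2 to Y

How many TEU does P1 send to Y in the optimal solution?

The minimum-cost plan:
  P1→W: 10 × 1 = 10
  P1→X: 30 × 1 = 30
  P1→Y: 20 × 9 = 180
  P2→Y: 25 × 2 = 50
Total cost = 270.
So P1→Y carries 20 TEU.

20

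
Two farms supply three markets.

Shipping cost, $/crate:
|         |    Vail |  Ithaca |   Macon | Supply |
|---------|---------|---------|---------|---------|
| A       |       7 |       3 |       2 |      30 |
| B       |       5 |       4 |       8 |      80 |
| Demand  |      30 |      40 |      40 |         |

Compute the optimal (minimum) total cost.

450

An optimal shipping plan:
  A to Macon: 30 × $2 = $60
  B to Vail: 30 × $5 = $150
  B to Ithaca: 40 × $4 = $160
  B to Macon: 10 × $8 = $80
Total = 60 + 150 + 160 + 80 = $450.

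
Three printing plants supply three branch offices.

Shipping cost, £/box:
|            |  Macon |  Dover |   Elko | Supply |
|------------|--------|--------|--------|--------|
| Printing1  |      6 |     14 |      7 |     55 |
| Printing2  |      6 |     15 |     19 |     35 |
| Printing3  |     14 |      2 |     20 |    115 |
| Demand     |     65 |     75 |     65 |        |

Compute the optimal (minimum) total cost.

A cheapest plan:
  Printing1->Elko: 55 × £7 = £385
  Printing2->Macon: 35 × £6 = £210
  Printing3->Macon: 30 × £14 = £420
  Printing3->Dover: 75 × £2 = £150
  Printing3->Elko: 10 × £20 = £200
Total = 385 + 210 + 420 + 150 + 200 = £1365.
(Supply check: Printing1 ships 55; Printing2 ships 35; Printing3 ships 115.)

1365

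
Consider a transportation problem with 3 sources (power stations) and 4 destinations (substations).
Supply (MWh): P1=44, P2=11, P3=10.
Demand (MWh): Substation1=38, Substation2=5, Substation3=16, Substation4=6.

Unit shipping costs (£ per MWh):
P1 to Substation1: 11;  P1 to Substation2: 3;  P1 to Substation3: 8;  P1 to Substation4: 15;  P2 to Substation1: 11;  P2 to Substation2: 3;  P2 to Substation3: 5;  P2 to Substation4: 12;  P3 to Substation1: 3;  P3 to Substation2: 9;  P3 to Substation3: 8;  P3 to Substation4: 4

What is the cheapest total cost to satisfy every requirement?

520

Optimal allocation:
  P1->Substation1: 34 × £11 = £374
  P1->Substation2: 5 × £3 = £15
  P1->Substation3: 5 × £8 = £40
  P2->Substation3: 11 × £5 = £55
  P3->Substation1: 4 × £3 = £12
  P3->Substation4: 6 × £4 = £24
Total = 374 + 15 + 40 + 55 + 12 + 24 = £520.
(Supply check: P1 ships 44; P2 ships 11; P3 ships 10.)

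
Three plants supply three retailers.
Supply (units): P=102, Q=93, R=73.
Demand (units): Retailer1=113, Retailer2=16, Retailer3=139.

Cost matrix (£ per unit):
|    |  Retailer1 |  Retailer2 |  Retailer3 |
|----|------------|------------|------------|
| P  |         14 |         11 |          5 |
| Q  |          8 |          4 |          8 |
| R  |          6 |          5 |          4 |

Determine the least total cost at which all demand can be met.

A cheapest plan:
  P→Retailer3: 102 units
  Q→Retailer1: 77 units
  Q→Retailer2: 16 units
  R→Retailer1: 36 units
  R→Retailer3: 37 units
Total cost = £1554.

1554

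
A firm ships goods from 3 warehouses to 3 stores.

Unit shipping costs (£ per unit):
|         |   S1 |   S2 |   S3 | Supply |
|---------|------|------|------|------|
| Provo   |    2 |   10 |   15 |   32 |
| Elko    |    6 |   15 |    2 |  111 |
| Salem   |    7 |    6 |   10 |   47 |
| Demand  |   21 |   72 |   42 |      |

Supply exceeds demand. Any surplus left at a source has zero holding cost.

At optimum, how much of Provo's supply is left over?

0

An optimal plan:
  Provo->S1: 7 × £2 = £14
  Provo->S2: 25 × £10 = £250
  Elko->S1: 14 × £6 = £84
  Elko->S3: 42 × £2 = £84
  Salem->S2: 47 × £6 = £282
Total cost = £714.
Provo ships 32 of its 32, leaving 0.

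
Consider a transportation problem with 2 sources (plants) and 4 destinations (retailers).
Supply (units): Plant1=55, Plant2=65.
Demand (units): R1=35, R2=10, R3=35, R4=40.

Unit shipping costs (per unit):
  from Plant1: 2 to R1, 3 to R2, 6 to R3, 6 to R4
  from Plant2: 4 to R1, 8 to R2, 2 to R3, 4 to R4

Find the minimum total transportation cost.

One minimum-cost allocation:
  Plant1->R1: 35 units
  Plant1->R2: 10 units
  Plant1->R4: 10 units
  Plant2->R3: 35 units
  Plant2->R4: 30 units
Total cost = 350.

350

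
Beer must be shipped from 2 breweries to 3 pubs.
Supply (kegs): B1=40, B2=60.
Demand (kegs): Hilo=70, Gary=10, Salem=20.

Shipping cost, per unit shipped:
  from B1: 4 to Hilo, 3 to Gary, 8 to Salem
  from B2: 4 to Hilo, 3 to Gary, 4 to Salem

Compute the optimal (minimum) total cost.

390

An optimal shipping plan:
  B1→Hilo: 30 × 4 = 120
  B1→Gary: 10 × 3 = 30
  B2→Hilo: 40 × 4 = 160
  B2→Salem: 20 × 4 = 80
Total = 120 + 30 + 160 + 80 = 390.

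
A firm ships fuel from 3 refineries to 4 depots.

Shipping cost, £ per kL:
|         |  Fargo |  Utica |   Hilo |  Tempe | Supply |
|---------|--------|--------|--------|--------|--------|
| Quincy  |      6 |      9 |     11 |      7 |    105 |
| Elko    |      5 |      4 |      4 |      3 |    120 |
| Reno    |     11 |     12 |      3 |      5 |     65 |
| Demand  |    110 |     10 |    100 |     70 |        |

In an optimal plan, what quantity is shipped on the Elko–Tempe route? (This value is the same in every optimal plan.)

70

The minimum-cost plan:
  Quincy to Fargo: 105 × £6 = £630
  Elko to Fargo: 5 × £5 = £25
  Elko to Utica: 10 × £4 = £40
  Elko to Hilo: 35 × £4 = £140
  Elko to Tempe: 70 × £3 = £210
  Reno to Hilo: 65 × £3 = £195
Total cost = £1240.
So Elko→Tempe carries 70 kL.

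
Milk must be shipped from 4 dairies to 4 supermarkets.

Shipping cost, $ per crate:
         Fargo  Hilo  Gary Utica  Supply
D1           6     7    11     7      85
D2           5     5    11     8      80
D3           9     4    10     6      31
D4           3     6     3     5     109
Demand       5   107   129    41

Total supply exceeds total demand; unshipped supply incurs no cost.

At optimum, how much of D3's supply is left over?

0

An optimal plan:
  D1 to Fargo: 1 × $6 = $6
  D1 to Gary: 20 × $11 = $220
  D1 to Utica: 41 × $7 = $287
  D2 to Fargo: 4 × $5 = $20
  D2 to Hilo: 76 × $5 = $380
  D3 to Hilo: 31 × $4 = $124
  D4 to Gary: 109 × $3 = $327
Total cost = $1364.
D3 ships 31 of its 31, leaving 0.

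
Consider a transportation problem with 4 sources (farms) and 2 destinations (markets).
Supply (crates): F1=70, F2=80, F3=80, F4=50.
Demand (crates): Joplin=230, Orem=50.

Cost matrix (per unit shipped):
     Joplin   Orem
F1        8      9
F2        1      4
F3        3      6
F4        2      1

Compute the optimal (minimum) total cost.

930

An optimal shipping plan:
  F1→Joplin: 70 crates
  F2→Joplin: 80 crates
  F3→Joplin: 80 crates
  F4→Orem: 50 crates
Total cost = 930.
(Supply check: F1 ships 70; F2 ships 80; F3 ships 80; F4 ships 50.)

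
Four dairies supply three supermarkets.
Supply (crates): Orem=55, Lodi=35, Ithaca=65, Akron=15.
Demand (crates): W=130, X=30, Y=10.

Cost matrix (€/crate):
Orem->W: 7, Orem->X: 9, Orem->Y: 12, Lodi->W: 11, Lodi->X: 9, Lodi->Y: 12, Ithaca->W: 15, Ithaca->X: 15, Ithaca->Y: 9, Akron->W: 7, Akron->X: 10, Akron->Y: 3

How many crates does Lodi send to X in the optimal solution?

30

The minimum-cost plan:
  Orem to W: 55 × €7 = €385
  Lodi to W: 5 × €11 = €55
  Lodi to X: 30 × €9 = €270
  Ithaca to W: 55 × €15 = €825
  Ithaca to Y: 10 × €9 = €90
  Akron to W: 15 × €7 = €105
Total cost = €1730.
So Lodi→X carries 30 crates.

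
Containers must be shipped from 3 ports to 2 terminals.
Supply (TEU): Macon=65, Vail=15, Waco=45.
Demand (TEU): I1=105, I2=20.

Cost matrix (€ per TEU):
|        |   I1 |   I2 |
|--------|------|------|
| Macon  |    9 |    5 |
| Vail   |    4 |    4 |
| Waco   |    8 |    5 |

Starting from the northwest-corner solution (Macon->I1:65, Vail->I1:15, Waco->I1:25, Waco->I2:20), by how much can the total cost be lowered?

Current plan cost = 65·9 + 15·4 + 25·8 + 20·5 = €945.
Optimal plan:
  Macon→I1: 45 × €9 = €405
  Macon→I2: 20 × €5 = €100
  Vail→I1: 15 × €4 = €60
  Waco→I1: 45 × €8 = €360
Optimal cost = €925.
Saving = 945 − 925 = €20.

20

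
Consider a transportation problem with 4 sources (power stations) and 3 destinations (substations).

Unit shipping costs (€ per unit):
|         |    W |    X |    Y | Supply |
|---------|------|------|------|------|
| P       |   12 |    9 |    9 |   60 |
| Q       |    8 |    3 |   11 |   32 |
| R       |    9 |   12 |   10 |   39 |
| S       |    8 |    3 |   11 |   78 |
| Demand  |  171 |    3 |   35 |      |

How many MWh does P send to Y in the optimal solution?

Optimal shipments:
  P->W: 25 × €12 = €300
  P->Y: 35 × €9 = €315
  Q->W: 32 × €8 = €256
  R->W: 39 × €9 = €351
  S->W: 75 × €8 = €600
  S->X: 3 × €3 = €9
Total cost = €1831.
So P→Y carries 35 MWh.

35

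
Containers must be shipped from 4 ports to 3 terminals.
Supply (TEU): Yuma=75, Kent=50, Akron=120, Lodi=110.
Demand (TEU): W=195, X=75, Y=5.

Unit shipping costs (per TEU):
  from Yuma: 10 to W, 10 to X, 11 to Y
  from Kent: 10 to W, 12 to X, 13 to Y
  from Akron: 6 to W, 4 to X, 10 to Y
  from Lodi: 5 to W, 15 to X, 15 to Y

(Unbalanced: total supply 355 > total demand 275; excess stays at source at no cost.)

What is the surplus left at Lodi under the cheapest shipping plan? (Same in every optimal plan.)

An optimal plan:
  Yuma to W: 40 TEU
  Yuma to Y: 5 TEU
  Akron to W: 45 TEU
  Akron to X: 75 TEU
  Lodi to W: 110 TEU
Total cost = 1575.
Lodi ships 110 of its 110, leaving 0.

0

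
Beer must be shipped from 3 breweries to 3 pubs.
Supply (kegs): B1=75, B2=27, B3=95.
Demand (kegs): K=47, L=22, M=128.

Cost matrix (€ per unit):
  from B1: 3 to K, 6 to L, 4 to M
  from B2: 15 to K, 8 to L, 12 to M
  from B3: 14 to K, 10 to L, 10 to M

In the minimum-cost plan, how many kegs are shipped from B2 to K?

Optimal shipments:
  B1→K: 47 kegs
  B1→M: 28 kegs
  B2→L: 22 kegs
  B2→M: 5 kegs
  B3→M: 95 kegs
Total cost = €1439.
The route B2→K is not used.

0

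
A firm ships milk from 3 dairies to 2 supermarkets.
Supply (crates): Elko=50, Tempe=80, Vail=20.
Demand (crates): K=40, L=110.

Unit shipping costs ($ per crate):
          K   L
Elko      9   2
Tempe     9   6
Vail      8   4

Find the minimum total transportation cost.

780

Optimal allocation:
  Elko->L: 50 crates
  Tempe->K: 40 crates
  Tempe->L: 40 crates
  Vail->L: 20 crates
Total cost = $780.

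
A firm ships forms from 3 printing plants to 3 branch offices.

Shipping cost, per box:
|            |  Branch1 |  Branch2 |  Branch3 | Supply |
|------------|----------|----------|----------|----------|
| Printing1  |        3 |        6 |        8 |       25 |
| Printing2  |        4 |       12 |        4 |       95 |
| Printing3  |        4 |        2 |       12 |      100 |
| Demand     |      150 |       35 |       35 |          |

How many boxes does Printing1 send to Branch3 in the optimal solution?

0

Solving gives:
  Printing1 to Branch1: 25 × 3 = 75
  Printing2 to Branch1: 60 × 4 = 240
  Printing2 to Branch3: 35 × 4 = 140
  Printing3 to Branch1: 65 × 4 = 260
  Printing3 to Branch2: 35 × 2 = 70
Total cost = 785.
The route Printing1→Branch3 is not used.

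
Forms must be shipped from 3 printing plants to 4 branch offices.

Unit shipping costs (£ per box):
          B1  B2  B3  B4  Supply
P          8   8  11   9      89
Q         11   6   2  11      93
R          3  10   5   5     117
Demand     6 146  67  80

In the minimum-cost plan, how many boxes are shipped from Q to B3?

36

Optimal shipments:
  P→B2: 89 boxes
  Q→B2: 57 boxes
  Q→B3: 36 boxes
  R→B1: 6 boxes
  R→B3: 31 boxes
  R→B4: 80 boxes
Total cost = £1699.
So Q→B3 carries 36 boxes.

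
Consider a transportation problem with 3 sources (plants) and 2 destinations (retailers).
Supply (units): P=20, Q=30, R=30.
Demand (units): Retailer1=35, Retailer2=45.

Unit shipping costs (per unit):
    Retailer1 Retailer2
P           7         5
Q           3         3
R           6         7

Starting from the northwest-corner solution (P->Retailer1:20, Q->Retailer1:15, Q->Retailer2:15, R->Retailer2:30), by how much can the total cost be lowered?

Current plan cost = 20·7 + 15·3 + 15·3 + 30·7 = 440.
Optimal plan:
  P to Retailer2: 20 × 5 = 100
  Q to Retailer1: 5 × 3 = 15
  Q to Retailer2: 25 × 3 = 75
  R to Retailer1: 30 × 6 = 180
Optimal cost = 370.
Saving = 440 − 370 = 70.

70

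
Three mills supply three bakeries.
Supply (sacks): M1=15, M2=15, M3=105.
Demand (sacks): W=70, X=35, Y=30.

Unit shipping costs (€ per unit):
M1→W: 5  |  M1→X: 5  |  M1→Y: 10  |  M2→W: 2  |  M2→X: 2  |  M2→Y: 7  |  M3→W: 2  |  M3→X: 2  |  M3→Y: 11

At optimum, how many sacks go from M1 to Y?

The minimum-cost plan:
  M1->Y: 15 sacks
  M2->Y: 15 sacks
  M3->W: 70 sacks
  M3->X: 35 sacks
Total cost = €465.
So M1→Y carries 15 sacks.

15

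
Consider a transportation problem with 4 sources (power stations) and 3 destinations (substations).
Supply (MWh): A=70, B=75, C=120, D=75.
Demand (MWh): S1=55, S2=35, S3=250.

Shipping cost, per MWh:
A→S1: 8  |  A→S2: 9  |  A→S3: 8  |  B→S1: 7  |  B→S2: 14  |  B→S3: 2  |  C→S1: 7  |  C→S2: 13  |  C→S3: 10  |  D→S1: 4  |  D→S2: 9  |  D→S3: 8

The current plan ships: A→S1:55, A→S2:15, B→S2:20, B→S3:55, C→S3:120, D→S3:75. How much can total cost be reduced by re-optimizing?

Current plan cost = 55·8 + 15·9 + 20·14 + 55·2 + 120·10 + 75·8 = 2765.
Optimal plan:
  A->S2: 35 × 9 = 315
  A->S3: 35 × 8 = 280
  B->S3: 75 × 2 = 150
  C->S3: 120 × 10 = 1200
  D->S1: 55 × 4 = 220
  D->S3: 20 × 8 = 160
Optimal cost = 2325.
Saving = 2765 − 2325 = 440.

440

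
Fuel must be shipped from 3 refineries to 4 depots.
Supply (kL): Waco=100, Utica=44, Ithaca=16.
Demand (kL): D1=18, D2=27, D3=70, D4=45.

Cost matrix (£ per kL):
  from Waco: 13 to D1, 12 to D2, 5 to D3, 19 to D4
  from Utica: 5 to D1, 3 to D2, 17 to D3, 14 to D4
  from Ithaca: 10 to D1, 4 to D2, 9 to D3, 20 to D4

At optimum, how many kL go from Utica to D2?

11

Solving gives:
  Waco–D3: 70 × £5 = £350
  Waco–D4: 30 × £19 = £570
  Utica–D1: 18 × £5 = £90
  Utica–D2: 11 × £3 = £33
  Utica–D4: 15 × £14 = £210
  Ithaca–D2: 16 × £4 = £64
Total cost = £1317.
So Utica→D2 carries 11 kL.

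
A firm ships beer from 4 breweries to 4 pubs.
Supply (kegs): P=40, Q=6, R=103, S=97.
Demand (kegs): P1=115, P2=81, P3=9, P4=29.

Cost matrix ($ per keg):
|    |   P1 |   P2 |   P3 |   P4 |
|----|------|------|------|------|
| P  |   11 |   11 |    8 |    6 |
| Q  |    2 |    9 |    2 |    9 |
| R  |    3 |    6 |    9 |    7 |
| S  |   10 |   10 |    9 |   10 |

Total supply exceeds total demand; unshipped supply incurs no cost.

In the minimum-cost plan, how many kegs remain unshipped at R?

0

Minimum-cost shipments:
  P to P3: 9 × $8 = $72
  P to P4: 29 × $6 = $174
  Q to P1: 6 × $2 = $12
  R to P1: 103 × $3 = $309
  S to P1: 6 × $10 = $60
  S to P2: 81 × $10 = $810
Total cost = $1437.
R ships 103 of its 103, leaving 0.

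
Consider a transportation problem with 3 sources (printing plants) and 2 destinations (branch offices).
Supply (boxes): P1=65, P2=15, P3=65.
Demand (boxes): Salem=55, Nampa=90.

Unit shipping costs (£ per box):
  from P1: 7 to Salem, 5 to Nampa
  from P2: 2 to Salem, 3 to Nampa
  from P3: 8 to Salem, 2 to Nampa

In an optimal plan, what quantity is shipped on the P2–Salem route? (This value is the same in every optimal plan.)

Solving gives:
  P1–Salem: 40 × £7 = £280
  P1–Nampa: 25 × £5 = £125
  P2–Salem: 15 × £2 = £30
  P3–Nampa: 65 × £2 = £130
Total cost = £565.
So P2→Salem carries 15 boxes.

15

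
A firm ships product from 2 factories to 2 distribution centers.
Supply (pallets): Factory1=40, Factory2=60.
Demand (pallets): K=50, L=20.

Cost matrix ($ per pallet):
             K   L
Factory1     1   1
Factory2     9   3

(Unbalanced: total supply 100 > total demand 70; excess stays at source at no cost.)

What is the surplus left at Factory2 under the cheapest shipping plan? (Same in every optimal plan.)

Minimum-cost shipments:
  Factory1–K: 40 × $1 = $40
  Factory2–K: 10 × $9 = $90
  Factory2–L: 20 × $3 = $60
Total cost = $190.
Factory2 ships 30 of its 60, leaving 30.

30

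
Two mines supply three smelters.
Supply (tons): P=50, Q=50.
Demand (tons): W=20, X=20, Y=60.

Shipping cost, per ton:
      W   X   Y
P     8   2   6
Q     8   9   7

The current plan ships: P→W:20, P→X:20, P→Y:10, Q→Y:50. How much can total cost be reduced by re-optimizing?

20

Current plan cost = 20·8 + 20·2 + 10·6 + 50·7 = 610.
Optimal plan:
  P to X: 20 × 2 = 40
  P to Y: 30 × 6 = 180
  Q to W: 20 × 8 = 160
  Q to Y: 30 × 7 = 210
Optimal cost = 590.
Saving = 610 − 590 = 20.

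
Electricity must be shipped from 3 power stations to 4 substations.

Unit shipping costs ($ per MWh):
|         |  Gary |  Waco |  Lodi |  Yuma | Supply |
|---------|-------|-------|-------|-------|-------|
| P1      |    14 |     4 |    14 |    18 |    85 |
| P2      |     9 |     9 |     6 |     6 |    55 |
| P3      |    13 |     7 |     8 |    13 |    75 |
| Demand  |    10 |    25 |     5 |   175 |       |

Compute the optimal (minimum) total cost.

2420

An optimal shipping plan:
  P1–Gary: 10 × $14 = $140
  P1–Waco: 25 × $4 = $100
  P1–Yuma: 50 × $18 = $900
  P2–Yuma: 55 × $6 = $330
  P3–Lodi: 5 × $8 = $40
  P3–Yuma: 70 × $13 = $910
Total = 140 + 100 + 900 + 330 + 40 + 910 = $2420.
(Supply check: P1 ships 85; P2 ships 55; P3 ships 75.)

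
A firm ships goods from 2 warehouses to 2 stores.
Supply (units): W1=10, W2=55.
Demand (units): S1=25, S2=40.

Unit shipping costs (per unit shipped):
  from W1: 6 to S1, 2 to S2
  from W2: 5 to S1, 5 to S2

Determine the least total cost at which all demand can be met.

Optimal allocation:
  W1->S2: 10 units
  W2->S1: 25 units
  W2->S2: 30 units
Total cost = 295.

295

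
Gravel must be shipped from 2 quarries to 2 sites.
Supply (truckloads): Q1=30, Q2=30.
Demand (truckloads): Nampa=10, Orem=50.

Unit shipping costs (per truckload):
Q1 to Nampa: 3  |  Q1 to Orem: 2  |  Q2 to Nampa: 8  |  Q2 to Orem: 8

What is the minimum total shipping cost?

300

One minimum-cost allocation:
  Q1 to Orem: 30 × 2 = 60
  Q2 to Nampa: 10 × 8 = 80
  Q2 to Orem: 20 × 8 = 160
Total = 60 + 80 + 160 = 300.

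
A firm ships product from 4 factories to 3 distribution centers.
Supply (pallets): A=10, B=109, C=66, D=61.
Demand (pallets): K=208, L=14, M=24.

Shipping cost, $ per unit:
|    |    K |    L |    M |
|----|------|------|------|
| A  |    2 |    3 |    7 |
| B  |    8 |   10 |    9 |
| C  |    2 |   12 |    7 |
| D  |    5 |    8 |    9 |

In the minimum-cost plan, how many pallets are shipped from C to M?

0

Optimal shipments:
  A–L: 10 × $3 = $30
  B–K: 81 × $8 = $648
  B–L: 4 × $10 = $40
  B–M: 24 × $9 = $216
  C–K: 66 × $2 = $132
  D–K: 61 × $5 = $305
Total cost = $1371.
The route C→M is not used.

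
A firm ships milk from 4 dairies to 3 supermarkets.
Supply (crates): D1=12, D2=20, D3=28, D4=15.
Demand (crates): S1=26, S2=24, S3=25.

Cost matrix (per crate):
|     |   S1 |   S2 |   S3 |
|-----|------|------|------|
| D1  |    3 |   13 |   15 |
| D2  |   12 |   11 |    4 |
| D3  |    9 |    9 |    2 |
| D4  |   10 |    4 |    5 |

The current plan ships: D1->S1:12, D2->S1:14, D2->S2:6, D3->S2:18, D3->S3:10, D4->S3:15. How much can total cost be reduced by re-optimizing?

134

Current plan cost = 12·3 + 14·12 + 6·11 + 18·9 + 10·2 + 15·5 = 527.
Optimal plan:
  D1 to S1: 12 crates
  D2 to S2: 9 crates
  D2 to S3: 11 crates
  D3 to S1: 14 crates
  D3 to S3: 14 crates
  D4 to S2: 15 crates
Optimal cost = 393.
Saving = 527 − 393 = 134.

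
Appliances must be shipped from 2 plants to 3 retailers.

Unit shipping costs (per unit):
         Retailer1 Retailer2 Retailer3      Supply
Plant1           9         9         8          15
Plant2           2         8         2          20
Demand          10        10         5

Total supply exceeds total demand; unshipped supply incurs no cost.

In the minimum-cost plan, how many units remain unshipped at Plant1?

10

An optimal plan:
  Plant1 to Retailer2: 5 × 9 = 45
  Plant2 to Retailer1: 10 × 2 = 20
  Plant2 to Retailer2: 5 × 8 = 40
  Plant2 to Retailer3: 5 × 2 = 10
Total cost = 115.
Plant1 ships 5 of its 15, leaving 10.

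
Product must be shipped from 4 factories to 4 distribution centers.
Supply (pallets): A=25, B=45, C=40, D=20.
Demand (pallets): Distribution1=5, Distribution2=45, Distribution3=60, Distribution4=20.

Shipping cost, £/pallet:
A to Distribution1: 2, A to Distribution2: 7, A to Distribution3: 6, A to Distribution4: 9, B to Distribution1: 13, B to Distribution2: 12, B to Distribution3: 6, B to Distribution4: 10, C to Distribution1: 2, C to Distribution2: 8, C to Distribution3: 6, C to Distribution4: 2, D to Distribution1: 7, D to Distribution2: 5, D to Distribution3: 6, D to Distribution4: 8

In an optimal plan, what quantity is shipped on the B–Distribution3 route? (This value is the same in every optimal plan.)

45

Solving gives:
  A to Distribution2: 25 × £7 = £175
  B to Distribution3: 45 × £6 = £270
  C to Distribution1: 5 × £2 = £10
  C to Distribution3: 15 × £6 = £90
  C to Distribution4: 20 × £2 = £40
  D to Distribution2: 20 × £5 = £100
Total cost = £685.
So B→Distribution3 carries 45 pallets.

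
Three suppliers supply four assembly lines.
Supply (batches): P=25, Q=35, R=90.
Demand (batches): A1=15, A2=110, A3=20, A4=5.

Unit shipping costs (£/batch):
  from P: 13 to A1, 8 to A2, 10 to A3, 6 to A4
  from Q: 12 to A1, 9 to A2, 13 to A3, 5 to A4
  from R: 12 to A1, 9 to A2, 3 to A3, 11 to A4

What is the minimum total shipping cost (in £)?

1230

An optimal shipping plan:
  P–A2: 25 × £8 = £200
  Q–A2: 30 × £9 = £270
  Q–A4: 5 × £5 = £25
  R–A1: 15 × £12 = £180
  R–A2: 55 × £9 = £495
  R–A3: 20 × £3 = £60
Total = 200 + 270 + 25 + 180 + 495 + 60 = £1230.
(Supply check: P ships 25; Q ships 35; R ships 90.)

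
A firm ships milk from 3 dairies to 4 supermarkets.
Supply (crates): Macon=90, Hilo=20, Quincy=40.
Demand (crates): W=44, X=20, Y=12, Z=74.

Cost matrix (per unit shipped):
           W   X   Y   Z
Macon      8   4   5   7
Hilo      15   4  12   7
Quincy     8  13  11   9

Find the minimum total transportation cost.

1010

A cheapest plan:
  Macon->W: 4 crates
  Macon->X: 20 crates
  Macon->Y: 12 crates
  Macon->Z: 54 crates
  Hilo->Z: 20 crates
  Quincy->W: 40 crates
Total cost = 1010.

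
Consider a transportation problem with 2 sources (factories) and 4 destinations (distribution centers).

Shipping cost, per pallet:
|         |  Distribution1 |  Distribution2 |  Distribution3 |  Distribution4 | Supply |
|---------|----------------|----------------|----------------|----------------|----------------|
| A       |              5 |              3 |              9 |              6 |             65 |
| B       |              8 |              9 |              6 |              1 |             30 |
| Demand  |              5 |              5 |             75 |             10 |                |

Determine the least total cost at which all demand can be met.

665

One minimum-cost allocation:
  A->Distribution1: 5 × 5 = 25
  A->Distribution2: 5 × 3 = 15
  A->Distribution3: 55 × 9 = 495
  B->Distribution3: 20 × 6 = 120
  B->Distribution4: 10 × 1 = 10
Total = 25 + 15 + 495 + 120 + 10 = 665.
(Supply check: A ships 65; B ships 30.)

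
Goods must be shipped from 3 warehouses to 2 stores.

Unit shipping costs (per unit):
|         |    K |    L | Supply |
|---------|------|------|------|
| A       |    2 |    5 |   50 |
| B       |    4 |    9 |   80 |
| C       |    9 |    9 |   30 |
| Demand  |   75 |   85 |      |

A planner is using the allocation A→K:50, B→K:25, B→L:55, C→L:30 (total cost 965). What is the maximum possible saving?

100

Current plan cost = 50·2 + 25·4 + 55·9 + 30·9 = 965.
Optimal plan:
  A→L: 50 × 5 = 250
  B→K: 75 × 4 = 300
  B→L: 5 × 9 = 45
  C→L: 30 × 9 = 270
Optimal cost = 865.
Saving = 965 − 865 = 100.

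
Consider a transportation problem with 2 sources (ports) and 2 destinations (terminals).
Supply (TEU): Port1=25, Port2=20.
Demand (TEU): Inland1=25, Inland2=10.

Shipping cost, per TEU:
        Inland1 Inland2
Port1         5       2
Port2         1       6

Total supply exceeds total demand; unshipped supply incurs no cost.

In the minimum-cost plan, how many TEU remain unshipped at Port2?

0

An optimal plan:
  Port1 to Inland1: 5 × 5 = 25
  Port1 to Inland2: 10 × 2 = 20
  Port2 to Inland1: 20 × 1 = 20
Total cost = 65.
Port2 ships 20 of its 20, leaving 0.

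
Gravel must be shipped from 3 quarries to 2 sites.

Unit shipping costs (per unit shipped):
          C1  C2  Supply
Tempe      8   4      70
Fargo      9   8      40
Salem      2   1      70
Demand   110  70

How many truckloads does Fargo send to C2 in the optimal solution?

The minimum-cost plan:
  Tempe to C2: 70 × 4 = 280
  Fargo to C1: 40 × 9 = 360
  Salem to C1: 70 × 2 = 140
Total cost = 780.
The route Fargo→C2 is not used.

0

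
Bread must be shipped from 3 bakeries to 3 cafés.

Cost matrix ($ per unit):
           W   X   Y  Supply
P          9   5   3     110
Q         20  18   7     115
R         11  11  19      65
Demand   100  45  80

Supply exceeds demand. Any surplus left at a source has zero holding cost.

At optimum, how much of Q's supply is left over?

Minimum-cost shipments:
  P to W: 35 × $9 = $315
  P to X: 45 × $5 = $225
  P to Y: 30 × $3 = $90
  Q to Y: 50 × $7 = $350
  R to W: 65 × $11 = $715
Total cost = $1695.
Q ships 50 of its 115, leaving 65.

65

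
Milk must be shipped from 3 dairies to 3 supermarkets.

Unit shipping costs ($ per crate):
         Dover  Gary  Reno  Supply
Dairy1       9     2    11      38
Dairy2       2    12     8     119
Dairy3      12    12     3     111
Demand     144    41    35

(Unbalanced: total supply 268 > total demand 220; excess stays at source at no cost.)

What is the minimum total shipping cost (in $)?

A cheapest plan:
  Dairy1→Gary: 38 × $2 = $76
  Dairy2→Dover: 119 × $2 = $238
  Dairy3→Dover: 25 × $12 = $300
  Dairy3→Gary: 3 × $12 = $36
  Dairy3→Reno: 35 × $3 = $105
Total = 76 + 238 + 300 + 36 + 105 = $755.

755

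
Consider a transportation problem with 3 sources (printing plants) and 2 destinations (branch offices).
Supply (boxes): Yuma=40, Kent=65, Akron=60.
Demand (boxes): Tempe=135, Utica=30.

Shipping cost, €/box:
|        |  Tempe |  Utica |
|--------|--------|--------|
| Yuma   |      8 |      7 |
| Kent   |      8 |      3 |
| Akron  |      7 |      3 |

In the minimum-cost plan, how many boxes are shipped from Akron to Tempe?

Optimal shipments:
  Yuma to Tempe: 40 × €8 = €320
  Kent to Tempe: 35 × €8 = €280
  Kent to Utica: 30 × €3 = €90
  Akron to Tempe: 60 × €7 = €420
Total cost = €1110.
So Akron→Tempe carries 60 boxes.

60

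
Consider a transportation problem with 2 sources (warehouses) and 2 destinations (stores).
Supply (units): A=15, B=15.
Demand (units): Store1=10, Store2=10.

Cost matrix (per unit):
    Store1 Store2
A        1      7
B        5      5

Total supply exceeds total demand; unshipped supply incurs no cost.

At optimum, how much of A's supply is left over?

5

Minimum-cost shipments:
  A→Store1: 10 units
  B→Store2: 10 units
Total cost = 60.
A ships 10 of its 15, leaving 5.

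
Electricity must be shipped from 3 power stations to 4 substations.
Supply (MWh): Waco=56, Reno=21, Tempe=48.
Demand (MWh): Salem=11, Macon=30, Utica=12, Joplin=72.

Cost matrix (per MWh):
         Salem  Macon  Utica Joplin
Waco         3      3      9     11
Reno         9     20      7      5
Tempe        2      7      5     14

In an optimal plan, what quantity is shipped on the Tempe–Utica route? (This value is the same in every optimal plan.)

12

Solving gives:
  Waco->Macon: 30 × 3 = 90
  Waco->Joplin: 26 × 11 = 286
  Reno->Joplin: 21 × 5 = 105
  Tempe->Salem: 11 × 2 = 22
  Tempe->Utica: 12 × 5 = 60
  Tempe->Joplin: 25 × 14 = 350
Total cost = 913.
So Tempe→Utica carries 12 MWh.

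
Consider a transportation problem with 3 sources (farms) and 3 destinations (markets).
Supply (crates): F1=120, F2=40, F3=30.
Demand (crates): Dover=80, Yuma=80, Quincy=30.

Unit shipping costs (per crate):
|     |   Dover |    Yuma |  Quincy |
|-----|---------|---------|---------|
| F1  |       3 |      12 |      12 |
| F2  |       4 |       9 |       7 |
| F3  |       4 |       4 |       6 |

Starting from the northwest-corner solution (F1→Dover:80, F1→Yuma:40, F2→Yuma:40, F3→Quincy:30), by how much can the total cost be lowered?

Current plan cost = 80·3 + 40·12 + 40·9 + 30·6 = 1260.
Optimal plan:
  F1→Dover: 80 crates
  F1→Yuma: 40 crates
  F2→Yuma: 10 crates
  F2→Quincy: 30 crates
  F3→Yuma: 30 crates
Optimal cost = 1140.
Saving = 1260 − 1140 = 120.

120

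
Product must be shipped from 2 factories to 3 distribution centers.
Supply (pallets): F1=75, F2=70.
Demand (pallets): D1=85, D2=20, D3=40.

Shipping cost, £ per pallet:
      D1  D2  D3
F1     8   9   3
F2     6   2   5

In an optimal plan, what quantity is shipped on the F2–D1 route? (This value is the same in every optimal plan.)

50

Optimal shipments:
  F1→D1: 35 × £8 = £280
  F1→D3: 40 × £3 = £120
  F2→D1: 50 × £6 = £300
  F2→D2: 20 × £2 = £40
Total cost = £740.
So F2→D1 carries 50 pallets.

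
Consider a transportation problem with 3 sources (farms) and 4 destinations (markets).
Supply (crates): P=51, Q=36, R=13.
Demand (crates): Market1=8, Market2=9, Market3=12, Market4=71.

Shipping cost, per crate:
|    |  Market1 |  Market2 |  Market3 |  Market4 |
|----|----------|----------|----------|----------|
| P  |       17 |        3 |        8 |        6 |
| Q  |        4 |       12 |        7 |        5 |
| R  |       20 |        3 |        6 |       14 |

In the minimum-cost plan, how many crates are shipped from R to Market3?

12

Solving gives:
  P to Market2: 8 × 3 = 24
  P to Market4: 43 × 6 = 258
  Q to Market1: 8 × 4 = 32
  Q to Market4: 28 × 5 = 140
  R to Market2: 1 × 3 = 3
  R to Market3: 12 × 6 = 72
Total cost = 529.
So R→Market3 carries 12 crates.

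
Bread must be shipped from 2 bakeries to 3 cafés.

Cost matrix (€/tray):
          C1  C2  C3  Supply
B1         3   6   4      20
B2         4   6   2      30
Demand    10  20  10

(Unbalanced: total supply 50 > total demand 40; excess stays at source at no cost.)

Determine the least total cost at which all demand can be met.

170

One minimum-cost allocation:
  B1–C1: 10 × €3 = €30
  B1–C2: 10 × €6 = €60
  B2–C2: 10 × €6 = €60
  B2–C3: 10 × €2 = €20
Total = 30 + 60 + 60 + 20 = €170.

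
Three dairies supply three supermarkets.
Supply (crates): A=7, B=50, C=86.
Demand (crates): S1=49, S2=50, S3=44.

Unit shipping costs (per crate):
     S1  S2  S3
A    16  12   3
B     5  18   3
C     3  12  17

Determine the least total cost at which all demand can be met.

891

An optimal shipping plan:
  A to S2: 7 crates
  B to S1: 6 crates
  B to S3: 44 crates
  C to S1: 43 crates
  C to S2: 43 crates
Total cost = 891.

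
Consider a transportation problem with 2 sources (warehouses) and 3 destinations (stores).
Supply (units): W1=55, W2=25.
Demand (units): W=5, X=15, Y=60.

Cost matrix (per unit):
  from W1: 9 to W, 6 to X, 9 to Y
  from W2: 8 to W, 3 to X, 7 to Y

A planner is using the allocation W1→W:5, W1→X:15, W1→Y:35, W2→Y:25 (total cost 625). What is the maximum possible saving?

15

Current plan cost = 5·9 + 15·6 + 35·9 + 25·7 = 625.
Optimal plan:
  W1 to W: 5 × 9 = 45
  W1 to Y: 50 × 9 = 450
  W2 to X: 15 × 3 = 45
  W2 to Y: 10 × 7 = 70
Optimal cost = 610.
Saving = 625 − 610 = 15.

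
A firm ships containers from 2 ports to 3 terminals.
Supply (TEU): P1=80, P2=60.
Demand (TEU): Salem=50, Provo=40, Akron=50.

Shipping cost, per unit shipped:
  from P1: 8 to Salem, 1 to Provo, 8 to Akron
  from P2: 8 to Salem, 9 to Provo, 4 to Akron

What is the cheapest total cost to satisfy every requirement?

A cheapest plan:
  P1 to Salem: 40 × 8 = 320
  P1 to Provo: 40 × 1 = 40
  P2 to Salem: 10 × 8 = 80
  P2 to Akron: 50 × 4 = 200
Total = 320 + 40 + 80 + 200 = 640.

640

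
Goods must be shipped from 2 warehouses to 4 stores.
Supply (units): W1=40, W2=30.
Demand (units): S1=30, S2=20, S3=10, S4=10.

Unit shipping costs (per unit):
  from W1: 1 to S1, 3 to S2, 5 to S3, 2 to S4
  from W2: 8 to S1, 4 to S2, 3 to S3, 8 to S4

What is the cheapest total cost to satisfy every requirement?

One minimum-cost allocation:
  W1–S1: 30 × 1 = 30
  W1–S4: 10 × 2 = 20
  W2–S2: 20 × 4 = 80
  W2–S3: 10 × 3 = 30
Total = 30 + 20 + 80 + 30 = 160.
(Supply check: W1 ships 40; W2 ships 30.)

160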